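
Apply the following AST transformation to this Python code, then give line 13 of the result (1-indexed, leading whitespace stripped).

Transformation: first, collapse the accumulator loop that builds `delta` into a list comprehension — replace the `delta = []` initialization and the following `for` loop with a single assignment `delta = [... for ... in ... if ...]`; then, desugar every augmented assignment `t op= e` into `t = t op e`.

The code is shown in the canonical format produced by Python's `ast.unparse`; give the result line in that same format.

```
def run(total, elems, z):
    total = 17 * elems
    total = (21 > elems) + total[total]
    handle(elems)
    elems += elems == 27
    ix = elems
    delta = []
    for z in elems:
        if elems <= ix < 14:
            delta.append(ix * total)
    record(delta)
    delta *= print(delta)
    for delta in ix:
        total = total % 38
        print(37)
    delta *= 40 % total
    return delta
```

Transformed code:
def run(total, elems, z):
    total = 17 * elems
    total = (21 > elems) + total[total]
    handle(elems)
    elems = elems + (elems == 27)
    ix = elems
    delta = [ix * total for z in elems if elems <= ix < 14]
    record(delta)
    delta = delta * print(delta)
    for delta in ix:
        total = total % 38
        print(37)
    delta = delta * (40 % total)
    return delta

delta = delta * (40 % total)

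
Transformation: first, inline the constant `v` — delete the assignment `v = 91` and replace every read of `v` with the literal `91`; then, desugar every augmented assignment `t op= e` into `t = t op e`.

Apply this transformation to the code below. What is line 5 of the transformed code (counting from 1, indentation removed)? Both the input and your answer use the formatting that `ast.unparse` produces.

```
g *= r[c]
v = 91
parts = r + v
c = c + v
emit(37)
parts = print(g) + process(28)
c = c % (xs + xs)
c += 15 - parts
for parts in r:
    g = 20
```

Transformed code:
g = g * r[c]
parts = r + 91
c = c + 91
emit(37)
parts = print(g) + process(28)
c = c % (xs + xs)
c = c + (15 - parts)
for parts in r:
    g = 20

parts = print(g) + process(28)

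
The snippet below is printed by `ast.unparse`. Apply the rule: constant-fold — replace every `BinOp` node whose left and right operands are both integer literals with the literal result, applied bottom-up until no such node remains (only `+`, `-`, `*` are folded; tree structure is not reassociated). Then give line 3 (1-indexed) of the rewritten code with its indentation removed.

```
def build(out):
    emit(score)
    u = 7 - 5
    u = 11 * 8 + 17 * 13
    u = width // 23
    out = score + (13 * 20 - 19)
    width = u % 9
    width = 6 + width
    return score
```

u = 2

Transformed code:
def build(out):
    emit(score)
    u = 2
    u = 309
    u = width // 23
    out = score + 241
    width = u % 9
    width = 6 + width
    return score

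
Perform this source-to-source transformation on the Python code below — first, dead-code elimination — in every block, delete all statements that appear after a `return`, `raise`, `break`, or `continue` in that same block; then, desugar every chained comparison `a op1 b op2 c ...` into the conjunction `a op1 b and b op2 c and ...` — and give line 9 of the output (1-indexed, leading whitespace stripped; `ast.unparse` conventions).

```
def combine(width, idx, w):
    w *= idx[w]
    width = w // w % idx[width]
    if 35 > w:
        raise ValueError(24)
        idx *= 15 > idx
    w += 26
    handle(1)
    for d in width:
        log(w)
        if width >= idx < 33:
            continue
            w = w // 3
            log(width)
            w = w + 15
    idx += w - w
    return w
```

Transformed code:
def combine(width, idx, w):
    w *= idx[w]
    width = w // w % idx[width]
    if 35 > w:
        raise ValueError(24)
    w += 26
    handle(1)
    for d in width:
        log(w)
        if width >= idx and idx < 33:
            continue
    idx += w - w
    return w

log(w)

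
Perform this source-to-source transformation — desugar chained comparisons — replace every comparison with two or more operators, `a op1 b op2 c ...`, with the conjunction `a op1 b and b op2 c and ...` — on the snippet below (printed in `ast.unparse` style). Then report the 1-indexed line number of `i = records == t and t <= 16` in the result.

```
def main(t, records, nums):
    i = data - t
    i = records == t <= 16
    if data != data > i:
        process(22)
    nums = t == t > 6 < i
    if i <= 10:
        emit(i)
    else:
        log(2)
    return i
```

Transformed code:
def main(t, records, nums):
    i = data - t
    i = records == t and t <= 16
    if data != data and data > i:
        process(22)
    nums = t == t and t > 6 and (6 < i)
    if i <= 10:
        emit(i)
    else:
        log(2)
    return i

3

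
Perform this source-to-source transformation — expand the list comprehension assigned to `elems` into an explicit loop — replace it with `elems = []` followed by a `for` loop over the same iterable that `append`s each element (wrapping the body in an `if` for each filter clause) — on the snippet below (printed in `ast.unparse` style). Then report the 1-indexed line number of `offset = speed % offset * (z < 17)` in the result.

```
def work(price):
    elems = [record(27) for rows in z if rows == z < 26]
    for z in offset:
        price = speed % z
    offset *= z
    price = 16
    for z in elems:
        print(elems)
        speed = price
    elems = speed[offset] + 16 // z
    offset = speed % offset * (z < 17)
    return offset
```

14

Transformed code:
def work(price):
    elems = []
    for rows in z:
        if rows == z < 26:
            elems.append(record(27))
    for z in offset:
        price = speed % z
    offset *= z
    price = 16
    for z in elems:
        print(elems)
        speed = price
    elems = speed[offset] + 16 // z
    offset = speed % offset * (z < 17)
    return offset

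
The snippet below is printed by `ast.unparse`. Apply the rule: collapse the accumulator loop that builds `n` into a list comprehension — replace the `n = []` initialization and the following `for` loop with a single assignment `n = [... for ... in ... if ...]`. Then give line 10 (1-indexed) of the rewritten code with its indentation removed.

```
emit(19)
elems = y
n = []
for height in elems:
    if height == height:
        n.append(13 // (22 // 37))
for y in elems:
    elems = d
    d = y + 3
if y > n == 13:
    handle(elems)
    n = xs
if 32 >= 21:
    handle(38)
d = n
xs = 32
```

if 32 >= 21:

Transformed code:
emit(19)
elems = y
n = [13 // (22 // 37) for height in elems if height == height]
for y in elems:
    elems = d
    d = y + 3
if y > n == 13:
    handle(elems)
    n = xs
if 32 >= 21:
    handle(38)
d = n
xs = 32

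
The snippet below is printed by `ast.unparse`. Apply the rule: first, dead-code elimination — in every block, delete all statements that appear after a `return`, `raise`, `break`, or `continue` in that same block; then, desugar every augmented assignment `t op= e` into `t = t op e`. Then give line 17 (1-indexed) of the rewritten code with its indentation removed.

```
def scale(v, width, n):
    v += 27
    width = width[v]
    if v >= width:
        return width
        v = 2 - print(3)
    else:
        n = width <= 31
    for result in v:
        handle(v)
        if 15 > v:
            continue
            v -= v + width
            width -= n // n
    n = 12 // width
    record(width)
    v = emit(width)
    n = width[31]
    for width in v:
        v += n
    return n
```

v = v + n

Transformed code:
def scale(v, width, n):
    v = v + 27
    width = width[v]
    if v >= width:
        return width
    else:
        n = width <= 31
    for result in v:
        handle(v)
        if 15 > v:
            continue
    n = 12 // width
    record(width)
    v = emit(width)
    n = width[31]
    for width in v:
        v = v + n
    return n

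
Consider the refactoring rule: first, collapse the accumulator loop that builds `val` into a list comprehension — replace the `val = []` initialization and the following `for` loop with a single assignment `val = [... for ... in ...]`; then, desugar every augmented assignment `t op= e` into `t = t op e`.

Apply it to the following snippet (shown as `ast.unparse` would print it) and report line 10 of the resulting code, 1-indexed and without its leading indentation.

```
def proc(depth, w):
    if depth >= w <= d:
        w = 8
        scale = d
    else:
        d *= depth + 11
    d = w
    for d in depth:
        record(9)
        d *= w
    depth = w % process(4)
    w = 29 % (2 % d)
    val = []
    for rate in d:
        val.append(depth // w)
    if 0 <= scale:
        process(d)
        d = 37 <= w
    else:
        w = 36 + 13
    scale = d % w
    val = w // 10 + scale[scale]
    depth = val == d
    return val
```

Transformed code:
def proc(depth, w):
    if depth >= w <= d:
        w = 8
        scale = d
    else:
        d = d * (depth + 11)
    d = w
    for d in depth:
        record(9)
        d = d * w
    depth = w % process(4)
    w = 29 % (2 % d)
    val = [depth // w for rate in d]
    if 0 <= scale:
        process(d)
        d = 37 <= w
    else:
        w = 36 + 13
    scale = d % w
    val = w // 10 + scale[scale]
    depth = val == d
    return val

d = d * w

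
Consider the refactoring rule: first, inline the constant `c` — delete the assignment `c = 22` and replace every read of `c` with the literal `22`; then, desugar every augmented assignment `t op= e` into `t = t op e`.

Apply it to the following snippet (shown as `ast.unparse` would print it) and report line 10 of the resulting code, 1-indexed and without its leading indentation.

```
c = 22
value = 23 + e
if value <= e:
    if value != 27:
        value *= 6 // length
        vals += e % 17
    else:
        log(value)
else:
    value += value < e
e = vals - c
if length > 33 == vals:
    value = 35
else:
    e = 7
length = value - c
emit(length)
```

Transformed code:
value = 23 + e
if value <= e:
    if value != 27:
        value = value * (6 // length)
        vals = vals + e % 17
    else:
        log(value)
else:
    value = value + (value < e)
e = vals - 22
if length > 33 == vals:
    value = 35
else:
    e = 7
length = value - 22
emit(length)

e = vals - 22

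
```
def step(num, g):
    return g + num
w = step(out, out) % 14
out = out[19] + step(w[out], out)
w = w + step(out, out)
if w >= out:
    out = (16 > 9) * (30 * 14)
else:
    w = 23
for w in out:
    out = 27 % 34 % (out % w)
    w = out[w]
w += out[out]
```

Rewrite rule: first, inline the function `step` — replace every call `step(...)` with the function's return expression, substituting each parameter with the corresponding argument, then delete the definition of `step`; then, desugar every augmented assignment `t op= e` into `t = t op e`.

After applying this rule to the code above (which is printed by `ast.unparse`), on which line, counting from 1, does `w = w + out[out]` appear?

11

Transformed code:
w = (out + out) % 14
out = out[19] + (out + w[out])
w = w + (out + out)
if w >= out:
    out = (16 > 9) * (30 * 14)
else:
    w = 23
for w in out:
    out = 27 % 34 % (out % w)
    w = out[w]
w = w + out[out]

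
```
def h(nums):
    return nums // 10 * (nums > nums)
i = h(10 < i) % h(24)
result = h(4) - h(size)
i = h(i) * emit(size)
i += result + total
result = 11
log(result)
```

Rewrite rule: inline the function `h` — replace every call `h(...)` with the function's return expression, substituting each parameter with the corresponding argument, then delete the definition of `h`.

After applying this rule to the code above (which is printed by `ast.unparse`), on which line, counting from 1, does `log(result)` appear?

Transformed code:
i = (10 < i) // 10 * ((10 < i) > (10 < i)) % (24 // 10 * (24 > 24))
result = 4 // 10 * (4 > 4) - size // 10 * (size > size)
i = i // 10 * (i > i) * emit(size)
i += result + total
result = 11
log(result)

6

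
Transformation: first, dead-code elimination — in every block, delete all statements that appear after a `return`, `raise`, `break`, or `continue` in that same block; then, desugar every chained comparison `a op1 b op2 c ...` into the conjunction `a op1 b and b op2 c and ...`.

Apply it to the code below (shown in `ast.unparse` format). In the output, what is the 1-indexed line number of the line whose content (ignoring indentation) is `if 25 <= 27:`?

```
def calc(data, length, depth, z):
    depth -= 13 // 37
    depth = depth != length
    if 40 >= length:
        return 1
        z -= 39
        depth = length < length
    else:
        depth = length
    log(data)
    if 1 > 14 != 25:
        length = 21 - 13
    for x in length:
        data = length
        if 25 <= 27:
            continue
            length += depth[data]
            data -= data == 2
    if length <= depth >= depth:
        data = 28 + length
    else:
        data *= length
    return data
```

Transformed code:
def calc(data, length, depth, z):
    depth -= 13 // 37
    depth = depth != length
    if 40 >= length:
        return 1
    else:
        depth = length
    log(data)
    if 1 > 14 and 14 != 25:
        length = 21 - 13
    for x in length:
        data = length
        if 25 <= 27:
            continue
    if length <= depth and depth >= depth:
        data = 28 + length
    else:
        data *= length
    return data

13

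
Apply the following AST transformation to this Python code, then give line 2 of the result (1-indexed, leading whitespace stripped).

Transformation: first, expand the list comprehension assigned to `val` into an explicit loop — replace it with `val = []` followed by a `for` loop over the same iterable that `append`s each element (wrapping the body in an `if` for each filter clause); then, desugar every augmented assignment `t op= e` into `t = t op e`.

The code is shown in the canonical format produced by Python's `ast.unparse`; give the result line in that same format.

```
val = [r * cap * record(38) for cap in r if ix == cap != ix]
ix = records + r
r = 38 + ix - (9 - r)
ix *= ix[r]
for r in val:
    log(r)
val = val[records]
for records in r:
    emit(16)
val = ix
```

for cap in r:

Transformed code:
val = []
for cap in r:
    if ix == cap != ix:
        val.append(r * cap * record(38))
ix = records + r
r = 38 + ix - (9 - r)
ix = ix * ix[r]
for r in val:
    log(r)
val = val[records]
for records in r:
    emit(16)
val = ix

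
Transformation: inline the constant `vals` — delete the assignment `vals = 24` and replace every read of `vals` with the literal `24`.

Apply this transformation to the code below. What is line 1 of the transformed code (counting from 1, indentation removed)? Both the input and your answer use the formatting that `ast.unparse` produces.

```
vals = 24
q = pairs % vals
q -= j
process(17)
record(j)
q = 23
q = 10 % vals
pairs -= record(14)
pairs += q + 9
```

Transformed code:
q = pairs % 24
q -= j
process(17)
record(j)
q = 23
q = 10 % 24
pairs -= record(14)
pairs += q + 9

q = pairs % 24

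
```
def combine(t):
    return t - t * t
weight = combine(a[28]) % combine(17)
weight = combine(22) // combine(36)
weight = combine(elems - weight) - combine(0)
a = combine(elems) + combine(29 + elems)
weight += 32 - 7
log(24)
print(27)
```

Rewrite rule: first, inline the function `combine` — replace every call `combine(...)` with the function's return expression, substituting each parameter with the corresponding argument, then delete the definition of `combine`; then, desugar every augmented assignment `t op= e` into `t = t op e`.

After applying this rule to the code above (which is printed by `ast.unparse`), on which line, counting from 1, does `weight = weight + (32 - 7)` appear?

Transformed code:
weight = (a[28] - a[28] * a[28]) % (17 - 17 * 17)
weight = (22 - 22 * 22) // (36 - 36 * 36)
weight = elems - weight - (elems - weight) * (elems - weight) - (0 - 0 * 0)
a = elems - elems * elems + (29 + elems - (29 + elems) * (29 + elems))
weight = weight + (32 - 7)
log(24)
print(27)

5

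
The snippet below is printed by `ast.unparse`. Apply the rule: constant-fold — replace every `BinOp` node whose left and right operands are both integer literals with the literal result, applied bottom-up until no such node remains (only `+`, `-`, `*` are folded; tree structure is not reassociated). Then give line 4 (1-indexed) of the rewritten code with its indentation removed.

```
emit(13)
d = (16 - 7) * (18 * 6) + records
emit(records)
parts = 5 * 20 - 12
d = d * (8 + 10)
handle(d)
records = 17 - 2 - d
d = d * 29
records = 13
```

parts = 88

Transformed code:
emit(13)
d = 972 + records
emit(records)
parts = 88
d = d * 18
handle(d)
records = 15 - d
d = d * 29
records = 13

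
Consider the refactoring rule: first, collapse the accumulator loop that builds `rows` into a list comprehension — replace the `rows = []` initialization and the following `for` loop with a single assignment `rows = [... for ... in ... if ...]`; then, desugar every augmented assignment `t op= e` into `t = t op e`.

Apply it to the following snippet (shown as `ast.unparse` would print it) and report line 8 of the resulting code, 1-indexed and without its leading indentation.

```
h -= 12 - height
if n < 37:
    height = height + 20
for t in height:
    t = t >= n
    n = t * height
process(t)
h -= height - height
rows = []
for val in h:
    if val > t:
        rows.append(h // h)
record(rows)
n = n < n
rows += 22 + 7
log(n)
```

h = h - (height - height)

Transformed code:
h = h - (12 - height)
if n < 37:
    height = height + 20
for t in height:
    t = t >= n
    n = t * height
process(t)
h = h - (height - height)
rows = [h // h for val in h if val > t]
record(rows)
n = n < n
rows = rows + (22 + 7)
log(n)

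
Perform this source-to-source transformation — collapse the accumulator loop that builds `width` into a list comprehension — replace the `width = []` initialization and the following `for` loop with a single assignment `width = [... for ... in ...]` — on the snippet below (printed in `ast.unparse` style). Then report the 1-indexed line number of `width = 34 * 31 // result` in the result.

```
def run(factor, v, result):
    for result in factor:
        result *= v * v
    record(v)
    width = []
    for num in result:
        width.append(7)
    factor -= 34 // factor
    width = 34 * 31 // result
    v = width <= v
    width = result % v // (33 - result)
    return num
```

7

Transformed code:
def run(factor, v, result):
    for result in factor:
        result *= v * v
    record(v)
    width = [7 for num in result]
    factor -= 34 // factor
    width = 34 * 31 // result
    v = width <= v
    width = result % v // (33 - result)
    return num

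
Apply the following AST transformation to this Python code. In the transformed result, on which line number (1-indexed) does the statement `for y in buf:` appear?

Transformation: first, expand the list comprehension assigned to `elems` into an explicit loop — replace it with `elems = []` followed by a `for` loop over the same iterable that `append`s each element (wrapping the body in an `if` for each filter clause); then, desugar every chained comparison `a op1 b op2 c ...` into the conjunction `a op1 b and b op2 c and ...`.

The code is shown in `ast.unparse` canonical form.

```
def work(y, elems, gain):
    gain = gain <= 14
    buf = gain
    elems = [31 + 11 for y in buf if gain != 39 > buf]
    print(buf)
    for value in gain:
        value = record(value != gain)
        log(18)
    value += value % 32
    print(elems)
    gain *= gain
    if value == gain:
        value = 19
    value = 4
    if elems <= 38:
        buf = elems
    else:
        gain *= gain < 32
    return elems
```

Transformed code:
def work(y, elems, gain):
    gain = gain <= 14
    buf = gain
    elems = []
    for y in buf:
        if gain != 39 and 39 > buf:
            elems.append(31 + 11)
    print(buf)
    for value in gain:
        value = record(value != gain)
        log(18)
    value += value % 32
    print(elems)
    gain *= gain
    if value == gain:
        value = 19
    value = 4
    if elems <= 38:
        buf = elems
    else:
        gain *= gain < 32
    return elems

5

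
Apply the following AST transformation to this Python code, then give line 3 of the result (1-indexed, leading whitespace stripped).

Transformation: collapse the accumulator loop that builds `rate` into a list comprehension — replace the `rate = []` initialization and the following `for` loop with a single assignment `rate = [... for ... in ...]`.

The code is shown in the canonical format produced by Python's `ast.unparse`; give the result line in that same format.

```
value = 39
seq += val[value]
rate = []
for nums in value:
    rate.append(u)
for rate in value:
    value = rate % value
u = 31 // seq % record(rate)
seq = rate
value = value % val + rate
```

Transformed code:
value = 39
seq += val[value]
rate = [u for nums in value]
for rate in value:
    value = rate % value
u = 31 // seq % record(rate)
seq = rate
value = value % val + rate

rate = [u for nums in value]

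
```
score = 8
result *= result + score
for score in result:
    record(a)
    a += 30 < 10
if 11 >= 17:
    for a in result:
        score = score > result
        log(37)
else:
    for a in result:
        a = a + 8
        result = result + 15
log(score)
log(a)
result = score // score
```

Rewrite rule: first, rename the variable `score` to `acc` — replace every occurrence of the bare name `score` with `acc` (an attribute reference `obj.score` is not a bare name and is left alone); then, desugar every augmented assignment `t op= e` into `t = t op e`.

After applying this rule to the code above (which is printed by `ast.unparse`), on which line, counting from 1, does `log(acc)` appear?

Transformed code:
acc = 8
result = result * (result + acc)
for acc in result:
    record(a)
    a = a + (30 < 10)
if 11 >= 17:
    for a in result:
        acc = acc > result
        log(37)
else:
    for a in result:
        a = a + 8
        result = result + 15
log(acc)
log(a)
result = acc // acc

14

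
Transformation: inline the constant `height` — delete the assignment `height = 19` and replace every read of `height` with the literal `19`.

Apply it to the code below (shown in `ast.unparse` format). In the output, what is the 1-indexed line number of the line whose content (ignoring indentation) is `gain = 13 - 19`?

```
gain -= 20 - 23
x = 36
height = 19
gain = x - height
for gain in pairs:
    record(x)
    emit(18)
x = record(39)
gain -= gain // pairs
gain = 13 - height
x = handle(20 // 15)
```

9

Transformed code:
gain -= 20 - 23
x = 36
gain = x - 19
for gain in pairs:
    record(x)
    emit(18)
x = record(39)
gain -= gain // pairs
gain = 13 - 19
x = handle(20 // 15)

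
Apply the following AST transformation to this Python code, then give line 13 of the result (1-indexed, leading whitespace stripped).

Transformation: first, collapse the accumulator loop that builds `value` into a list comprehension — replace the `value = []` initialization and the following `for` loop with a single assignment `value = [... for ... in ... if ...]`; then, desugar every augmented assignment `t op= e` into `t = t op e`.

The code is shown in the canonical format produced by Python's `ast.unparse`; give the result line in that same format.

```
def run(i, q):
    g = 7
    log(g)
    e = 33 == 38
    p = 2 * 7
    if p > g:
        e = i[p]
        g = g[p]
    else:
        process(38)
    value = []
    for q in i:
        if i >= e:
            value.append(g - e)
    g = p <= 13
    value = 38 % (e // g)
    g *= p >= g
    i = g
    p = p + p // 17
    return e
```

value = 38 % (e // g)

Transformed code:
def run(i, q):
    g = 7
    log(g)
    e = 33 == 38
    p = 2 * 7
    if p > g:
        e = i[p]
        g = g[p]
    else:
        process(38)
    value = [g - e for q in i if i >= e]
    g = p <= 13
    value = 38 % (e // g)
    g = g * (p >= g)
    i = g
    p = p + p // 17
    return e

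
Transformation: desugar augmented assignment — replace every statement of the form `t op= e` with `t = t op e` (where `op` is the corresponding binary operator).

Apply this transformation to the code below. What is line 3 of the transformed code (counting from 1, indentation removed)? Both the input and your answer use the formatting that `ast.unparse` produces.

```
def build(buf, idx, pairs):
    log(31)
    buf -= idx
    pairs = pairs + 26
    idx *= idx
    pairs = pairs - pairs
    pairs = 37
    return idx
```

Transformed code:
def build(buf, idx, pairs):
    log(31)
    buf = buf - idx
    pairs = pairs + 26
    idx = idx * idx
    pairs = pairs - pairs
    pairs = 37
    return idx

buf = buf - idx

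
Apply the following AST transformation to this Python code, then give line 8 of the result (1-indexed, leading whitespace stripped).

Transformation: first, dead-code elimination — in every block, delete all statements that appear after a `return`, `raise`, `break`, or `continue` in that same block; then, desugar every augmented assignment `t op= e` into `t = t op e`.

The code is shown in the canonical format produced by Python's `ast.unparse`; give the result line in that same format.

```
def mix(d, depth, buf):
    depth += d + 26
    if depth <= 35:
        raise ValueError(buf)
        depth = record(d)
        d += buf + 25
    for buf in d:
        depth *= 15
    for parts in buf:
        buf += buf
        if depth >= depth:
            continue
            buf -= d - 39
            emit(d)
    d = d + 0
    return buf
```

buf = buf + buf

Transformed code:
def mix(d, depth, buf):
    depth = depth + (d + 26)
    if depth <= 35:
        raise ValueError(buf)
    for buf in d:
        depth = depth * 15
    for parts in buf:
        buf = buf + buf
        if depth >= depth:
            continue
    d = d + 0
    return buf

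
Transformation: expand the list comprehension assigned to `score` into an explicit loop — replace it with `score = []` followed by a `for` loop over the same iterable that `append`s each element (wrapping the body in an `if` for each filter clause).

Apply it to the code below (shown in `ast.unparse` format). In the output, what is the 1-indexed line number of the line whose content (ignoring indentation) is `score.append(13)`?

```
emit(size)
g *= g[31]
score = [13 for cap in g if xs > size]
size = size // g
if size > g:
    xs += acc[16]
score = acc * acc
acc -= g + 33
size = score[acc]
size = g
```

6

Transformed code:
emit(size)
g *= g[31]
score = []
for cap in g:
    if xs > size:
        score.append(13)
size = size // g
if size > g:
    xs += acc[16]
score = acc * acc
acc -= g + 33
size = score[acc]
size = g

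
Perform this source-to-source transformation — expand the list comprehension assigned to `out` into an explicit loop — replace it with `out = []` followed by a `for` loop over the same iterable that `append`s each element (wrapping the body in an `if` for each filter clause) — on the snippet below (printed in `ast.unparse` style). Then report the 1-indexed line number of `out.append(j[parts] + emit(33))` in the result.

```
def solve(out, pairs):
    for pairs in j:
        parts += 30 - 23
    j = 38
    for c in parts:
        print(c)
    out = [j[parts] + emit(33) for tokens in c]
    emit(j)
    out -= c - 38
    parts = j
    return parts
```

9

Transformed code:
def solve(out, pairs):
    for pairs in j:
        parts += 30 - 23
    j = 38
    for c in parts:
        print(c)
    out = []
    for tokens in c:
        out.append(j[parts] + emit(33))
    emit(j)
    out -= c - 38
    parts = j
    return parts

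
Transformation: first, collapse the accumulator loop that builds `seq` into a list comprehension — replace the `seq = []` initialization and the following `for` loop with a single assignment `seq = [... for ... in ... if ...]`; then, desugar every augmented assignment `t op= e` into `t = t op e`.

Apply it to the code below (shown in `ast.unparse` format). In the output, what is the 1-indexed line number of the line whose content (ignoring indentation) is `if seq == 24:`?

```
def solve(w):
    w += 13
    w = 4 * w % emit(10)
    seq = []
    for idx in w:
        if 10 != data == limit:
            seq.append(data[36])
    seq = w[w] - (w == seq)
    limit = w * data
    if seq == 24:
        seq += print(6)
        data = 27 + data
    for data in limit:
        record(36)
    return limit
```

Transformed code:
def solve(w):
    w = w + 13
    w = 4 * w % emit(10)
    seq = [data[36] for idx in w if 10 != data == limit]
    seq = w[w] - (w == seq)
    limit = w * data
    if seq == 24:
        seq = seq + print(6)
        data = 27 + data
    for data in limit:
        record(36)
    return limit

7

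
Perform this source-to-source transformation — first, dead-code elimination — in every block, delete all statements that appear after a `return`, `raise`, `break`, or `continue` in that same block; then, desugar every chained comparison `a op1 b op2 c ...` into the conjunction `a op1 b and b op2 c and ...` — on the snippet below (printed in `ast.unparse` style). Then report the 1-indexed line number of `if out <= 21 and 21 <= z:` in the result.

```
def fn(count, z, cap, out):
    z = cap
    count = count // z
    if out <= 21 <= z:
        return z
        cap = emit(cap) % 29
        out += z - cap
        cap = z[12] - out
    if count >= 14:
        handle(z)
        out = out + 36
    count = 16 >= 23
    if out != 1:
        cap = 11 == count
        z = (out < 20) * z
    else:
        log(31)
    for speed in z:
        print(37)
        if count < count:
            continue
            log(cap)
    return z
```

Transformed code:
def fn(count, z, cap, out):
    z = cap
    count = count // z
    if out <= 21 and 21 <= z:
        return z
    if count >= 14:
        handle(z)
        out = out + 36
    count = 16 >= 23
    if out != 1:
        cap = 11 == count
        z = (out < 20) * z
    else:
        log(31)
    for speed in z:
        print(37)
        if count < count:
            continue
    return z

4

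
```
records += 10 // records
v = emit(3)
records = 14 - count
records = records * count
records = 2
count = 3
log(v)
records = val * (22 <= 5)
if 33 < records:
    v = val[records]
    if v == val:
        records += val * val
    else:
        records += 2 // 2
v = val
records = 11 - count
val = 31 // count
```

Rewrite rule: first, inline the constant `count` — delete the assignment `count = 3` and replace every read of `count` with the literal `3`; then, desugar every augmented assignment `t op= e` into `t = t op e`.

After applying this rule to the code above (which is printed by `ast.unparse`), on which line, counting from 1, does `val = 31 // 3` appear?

16

Transformed code:
records = records + 10 // records
v = emit(3)
records = 14 - 3
records = records * 3
records = 2
log(v)
records = val * (22 <= 5)
if 33 < records:
    v = val[records]
    if v == val:
        records = records + val * val
    else:
        records = records + 2 // 2
v = val
records = 11 - 3
val = 31 // 3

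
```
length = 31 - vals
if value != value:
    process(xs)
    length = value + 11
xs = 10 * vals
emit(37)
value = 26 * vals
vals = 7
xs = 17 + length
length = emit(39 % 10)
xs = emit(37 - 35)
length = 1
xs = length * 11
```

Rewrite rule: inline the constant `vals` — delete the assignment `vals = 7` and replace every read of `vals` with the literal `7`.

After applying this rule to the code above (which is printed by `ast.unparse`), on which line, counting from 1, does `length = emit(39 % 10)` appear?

Transformed code:
length = 31 - 7
if value != value:
    process(xs)
    length = value + 11
xs = 10 * 7
emit(37)
value = 26 * 7
xs = 17 + length
length = emit(39 % 10)
xs = emit(37 - 35)
length = 1
xs = length * 11

9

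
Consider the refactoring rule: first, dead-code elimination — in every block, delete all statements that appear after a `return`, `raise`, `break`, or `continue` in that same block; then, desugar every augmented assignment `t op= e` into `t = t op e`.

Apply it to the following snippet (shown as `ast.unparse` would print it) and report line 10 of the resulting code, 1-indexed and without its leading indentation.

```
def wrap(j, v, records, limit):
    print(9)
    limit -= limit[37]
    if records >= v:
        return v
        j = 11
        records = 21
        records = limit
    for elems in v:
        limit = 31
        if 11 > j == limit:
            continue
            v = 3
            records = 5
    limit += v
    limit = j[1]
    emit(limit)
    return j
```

limit = limit + v

Transformed code:
def wrap(j, v, records, limit):
    print(9)
    limit = limit - limit[37]
    if records >= v:
        return v
    for elems in v:
        limit = 31
        if 11 > j == limit:
            continue
    limit = limit + v
    limit = j[1]
    emit(limit)
    return j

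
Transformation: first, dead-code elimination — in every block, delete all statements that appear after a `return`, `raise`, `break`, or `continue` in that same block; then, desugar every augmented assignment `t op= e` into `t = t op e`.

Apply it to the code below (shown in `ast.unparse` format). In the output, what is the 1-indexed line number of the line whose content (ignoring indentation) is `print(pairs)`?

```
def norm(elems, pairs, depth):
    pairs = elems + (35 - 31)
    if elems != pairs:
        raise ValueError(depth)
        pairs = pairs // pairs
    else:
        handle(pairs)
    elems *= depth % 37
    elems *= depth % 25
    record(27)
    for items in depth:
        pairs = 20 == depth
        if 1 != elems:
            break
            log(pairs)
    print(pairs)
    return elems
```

14

Transformed code:
def norm(elems, pairs, depth):
    pairs = elems + (35 - 31)
    if elems != pairs:
        raise ValueError(depth)
    else:
        handle(pairs)
    elems = elems * (depth % 37)
    elems = elems * (depth % 25)
    record(27)
    for items in depth:
        pairs = 20 == depth
        if 1 != elems:
            break
    print(pairs)
    return elems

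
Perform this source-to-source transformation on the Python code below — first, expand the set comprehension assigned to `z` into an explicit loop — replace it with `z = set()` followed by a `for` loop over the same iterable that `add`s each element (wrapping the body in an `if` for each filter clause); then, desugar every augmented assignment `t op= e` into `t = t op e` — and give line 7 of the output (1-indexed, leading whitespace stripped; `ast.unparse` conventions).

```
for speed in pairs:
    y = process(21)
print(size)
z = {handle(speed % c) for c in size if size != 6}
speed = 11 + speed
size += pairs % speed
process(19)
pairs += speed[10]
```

z.add(handle(speed % c))

Transformed code:
for speed in pairs:
    y = process(21)
print(size)
z = set()
for c in size:
    if size != 6:
        z.add(handle(speed % c))
speed = 11 + speed
size = size + pairs % speed
process(19)
pairs = pairs + speed[10]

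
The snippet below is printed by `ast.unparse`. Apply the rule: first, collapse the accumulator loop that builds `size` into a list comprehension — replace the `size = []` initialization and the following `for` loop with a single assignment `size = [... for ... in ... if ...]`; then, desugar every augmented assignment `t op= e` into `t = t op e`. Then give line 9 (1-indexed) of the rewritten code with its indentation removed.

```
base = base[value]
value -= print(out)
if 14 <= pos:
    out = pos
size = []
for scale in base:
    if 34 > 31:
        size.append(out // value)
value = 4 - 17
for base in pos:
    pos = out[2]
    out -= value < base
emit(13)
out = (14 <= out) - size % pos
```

out = out - (value < base)

Transformed code:
base = base[value]
value = value - print(out)
if 14 <= pos:
    out = pos
size = [out // value for scale in base if 34 > 31]
value = 4 - 17
for base in pos:
    pos = out[2]
    out = out - (value < base)
emit(13)
out = (14 <= out) - size % pos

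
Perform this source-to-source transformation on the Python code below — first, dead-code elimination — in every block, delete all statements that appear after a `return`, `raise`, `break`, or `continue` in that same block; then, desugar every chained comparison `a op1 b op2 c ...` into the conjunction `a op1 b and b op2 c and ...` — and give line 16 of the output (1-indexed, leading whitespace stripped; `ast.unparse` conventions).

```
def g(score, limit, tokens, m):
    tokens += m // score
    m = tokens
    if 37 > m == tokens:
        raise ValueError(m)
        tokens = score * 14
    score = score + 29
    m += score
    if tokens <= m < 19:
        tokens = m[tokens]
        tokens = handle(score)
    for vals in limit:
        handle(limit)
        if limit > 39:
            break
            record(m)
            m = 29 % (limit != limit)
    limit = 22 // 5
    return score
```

Transformed code:
def g(score, limit, tokens, m):
    tokens += m // score
    m = tokens
    if 37 > m and m == tokens:
        raise ValueError(m)
    score = score + 29
    m += score
    if tokens <= m and m < 19:
        tokens = m[tokens]
        tokens = handle(score)
    for vals in limit:
        handle(limit)
        if limit > 39:
            break
    limit = 22 // 5
    return score

return score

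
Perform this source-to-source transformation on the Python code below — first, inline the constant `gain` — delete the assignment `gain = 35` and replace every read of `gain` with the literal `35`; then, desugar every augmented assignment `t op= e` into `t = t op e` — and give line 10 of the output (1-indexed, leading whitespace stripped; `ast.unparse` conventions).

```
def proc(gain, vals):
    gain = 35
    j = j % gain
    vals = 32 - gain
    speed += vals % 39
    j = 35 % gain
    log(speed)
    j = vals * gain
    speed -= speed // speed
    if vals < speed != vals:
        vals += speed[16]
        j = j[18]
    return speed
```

Transformed code:
def proc(gain, vals):
    j = j % 35
    vals = 32 - 35
    speed = speed + vals % 39
    j = 35 % 35
    log(speed)
    j = vals * 35
    speed = speed - speed // speed
    if vals < speed != vals:
        vals = vals + speed[16]
        j = j[18]
    return speed

vals = vals + speed[16]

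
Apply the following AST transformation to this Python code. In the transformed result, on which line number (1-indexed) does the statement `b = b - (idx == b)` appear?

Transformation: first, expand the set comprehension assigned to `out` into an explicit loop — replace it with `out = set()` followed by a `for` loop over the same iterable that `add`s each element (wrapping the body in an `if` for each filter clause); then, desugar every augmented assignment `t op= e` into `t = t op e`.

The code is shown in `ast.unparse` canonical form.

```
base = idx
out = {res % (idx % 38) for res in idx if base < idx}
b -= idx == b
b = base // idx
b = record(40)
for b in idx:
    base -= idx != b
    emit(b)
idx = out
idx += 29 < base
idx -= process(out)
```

6

Transformed code:
base = idx
out = set()
for res in idx:
    if base < idx:
        out.add(res % (idx % 38))
b = b - (idx == b)
b = base // idx
b = record(40)
for b in idx:
    base = base - (idx != b)
    emit(b)
idx = out
idx = idx + (29 < base)
idx = idx - process(out)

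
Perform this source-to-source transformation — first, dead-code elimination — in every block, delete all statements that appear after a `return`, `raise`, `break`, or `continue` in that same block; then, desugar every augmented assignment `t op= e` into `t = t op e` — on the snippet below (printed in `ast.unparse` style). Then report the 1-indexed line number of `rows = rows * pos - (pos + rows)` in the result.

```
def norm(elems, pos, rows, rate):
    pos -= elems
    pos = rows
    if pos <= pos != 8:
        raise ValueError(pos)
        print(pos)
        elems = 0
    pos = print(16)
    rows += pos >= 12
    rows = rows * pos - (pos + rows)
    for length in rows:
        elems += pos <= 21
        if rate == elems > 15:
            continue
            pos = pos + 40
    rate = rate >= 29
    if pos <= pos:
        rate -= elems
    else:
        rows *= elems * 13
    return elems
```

8

Transformed code:
def norm(elems, pos, rows, rate):
    pos = pos - elems
    pos = rows
    if pos <= pos != 8:
        raise ValueError(pos)
    pos = print(16)
    rows = rows + (pos >= 12)
    rows = rows * pos - (pos + rows)
    for length in rows:
        elems = elems + (pos <= 21)
        if rate == elems > 15:
            continue
    rate = rate >= 29
    if pos <= pos:
        rate = rate - elems
    else:
        rows = rows * (elems * 13)
    return elems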